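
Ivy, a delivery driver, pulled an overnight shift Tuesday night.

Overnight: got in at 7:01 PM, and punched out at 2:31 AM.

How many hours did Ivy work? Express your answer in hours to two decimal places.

7.50 hours

Overnight: 7:01 PM → midnight = 4 h 59 min; midnight → 2:31 AM = 2 h 31 min; span 7 h 30 min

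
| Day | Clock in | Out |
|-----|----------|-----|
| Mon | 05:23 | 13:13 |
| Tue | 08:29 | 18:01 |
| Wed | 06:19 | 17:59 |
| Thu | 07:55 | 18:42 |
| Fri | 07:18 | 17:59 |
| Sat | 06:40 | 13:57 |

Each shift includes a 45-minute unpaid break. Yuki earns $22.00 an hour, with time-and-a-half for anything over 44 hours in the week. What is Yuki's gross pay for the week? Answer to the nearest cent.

$1274.35

Mon: 05:23–13:13 = 7 h 50 min; less 45 min break → 7 h 5 min
Tue: 08:29–18:01 = 9 h 32 min; less 45 min break → 8 h 47 min
Wed: 06:19–17:59 = 11 h 40 min; less 45 min break → 10 h 55 min
Thu: 07:55–18:42 = 10 h 47 min; less 45 min break → 10 h 2 min
Fri: 07:18–17:59 = 10 h 41 min; less 45 min break → 9 h 56 min
Sat: 06:40–13:57 = 7 h 17 min; less 45 min break → 6 h 32 min
Total worked: 53 h 17 min = 3197 min.
Regular 44 h 0 min = 2640 min at $22.00/h; overtime 9 h 17 min = 557 min at $33.00/h.
Pay = (2640 × $22.00 + 557 × $33.00) ÷ 60 = $1274.35.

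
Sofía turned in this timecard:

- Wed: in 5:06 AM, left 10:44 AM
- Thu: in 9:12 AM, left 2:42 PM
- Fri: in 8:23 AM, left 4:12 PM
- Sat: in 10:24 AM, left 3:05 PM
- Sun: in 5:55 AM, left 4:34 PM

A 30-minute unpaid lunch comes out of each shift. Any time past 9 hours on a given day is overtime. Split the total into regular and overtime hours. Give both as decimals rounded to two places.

Wed: 5:06 AM–10:44 AM = 5 h 38 min; less 30 min break → 5 h 8 min
Thu: 9:12 AM–2:42 PM = 5 h 30 min; less 30 min break → 5 h 0 min
Fri: 8:23 AM–4:12 PM = 7 h 49 min; less 30 min break → 7 h 19 min
Sat: 10:24 AM–3:05 PM = 4 h 41 min; less 30 min break → 4 h 11 min
Sun: 5:55 AM–4:34 PM = 10 h 39 min; less 30 min break → 10 h 9 min
Wed reg 5 h 8 min / OT 0 h 0 min; Thu reg 5 h 0 min / OT 0 h 0 min; Fri reg 7 h 19 min / OT 0 h 0 min; Sat reg 4 h 11 min / OT 0 h 0 min; Sun reg 9 h 0 min / OT 1 h 9 min.
Totals: regular 30 h 38 min, overtime 1 h 9 min.

Regular 30.63 hours, overtime 1.15 hours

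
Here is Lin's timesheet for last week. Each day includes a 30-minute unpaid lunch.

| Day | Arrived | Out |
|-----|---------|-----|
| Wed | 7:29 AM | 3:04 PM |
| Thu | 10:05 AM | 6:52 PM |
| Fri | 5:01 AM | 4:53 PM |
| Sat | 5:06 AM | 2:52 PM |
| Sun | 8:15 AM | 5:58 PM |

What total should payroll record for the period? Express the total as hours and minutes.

Wed: 7:29 AM–3:04 PM = 7 h 35 min; less 30 min break → 7 h 5 min
Thu: 10:05 AM–6:52 PM = 8 h 47 min; less 30 min break → 8 h 17 min
Fri: 5:01 AM–4:53 PM = 11 h 52 min; less 30 min break → 11 h 22 min
Sat: 5:06 AM–2:52 PM = 9 h 46 min; less 30 min break → 9 h 16 min
Sun: 8:15 AM–5:58 PM = 9 h 43 min; less 30 min break → 9 h 13 min
Total: 7 h 5 min + 8 h 17 min + 11 h 22 min + 9 h 16 min + 9 h 13 min = 45 h 13 min.

45 h 13 min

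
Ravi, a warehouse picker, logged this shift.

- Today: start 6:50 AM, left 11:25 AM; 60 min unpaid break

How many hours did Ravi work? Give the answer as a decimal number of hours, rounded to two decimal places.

Today: 6:50 AM–11:25 AM = 4 h 35 min; less 60 min break → 3 h 35 min

3.58 hours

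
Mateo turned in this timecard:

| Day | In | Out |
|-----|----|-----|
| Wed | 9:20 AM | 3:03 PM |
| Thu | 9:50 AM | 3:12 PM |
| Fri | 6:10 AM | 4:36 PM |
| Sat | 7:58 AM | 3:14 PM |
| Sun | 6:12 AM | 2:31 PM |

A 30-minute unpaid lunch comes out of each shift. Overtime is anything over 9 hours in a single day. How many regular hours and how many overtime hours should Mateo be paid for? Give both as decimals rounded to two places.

Regular 33.67 hours, overtime 0.93 hours

Wed: 9:20 AM–3:03 PM = 5 h 43 min; less 30 min break → 5 h 13 min
Thu: 9:50 AM–3:12 PM = 5 h 22 min; less 30 min break → 4 h 52 min
Fri: 6:10 AM–4:36 PM = 10 h 26 min; less 30 min break → 9 h 56 min
Sat: 7:58 AM–3:14 PM = 7 h 16 min; less 30 min break → 6 h 46 min
Sun: 6:12 AM–2:31 PM = 8 h 19 min; less 30 min break → 7 h 49 min
Wed reg 5 h 13 min / OT 0 h 0 min; Thu reg 4 h 52 min / OT 0 h 0 min; Fri reg 9 h 0 min / OT 0 h 56 min; Sat reg 6 h 46 min / OT 0 h 0 min; Sun reg 7 h 49 min / OT 0 h 0 min.
Totals: regular 33 h 40 min, overtime 0 h 56 min.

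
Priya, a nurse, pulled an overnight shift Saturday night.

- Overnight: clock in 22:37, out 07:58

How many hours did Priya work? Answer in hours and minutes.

9 h 21 min

Overnight: 22:37 → midnight = 1 h 23 min; midnight → 07:58 = 7 h 58 min; span 9 h 21 min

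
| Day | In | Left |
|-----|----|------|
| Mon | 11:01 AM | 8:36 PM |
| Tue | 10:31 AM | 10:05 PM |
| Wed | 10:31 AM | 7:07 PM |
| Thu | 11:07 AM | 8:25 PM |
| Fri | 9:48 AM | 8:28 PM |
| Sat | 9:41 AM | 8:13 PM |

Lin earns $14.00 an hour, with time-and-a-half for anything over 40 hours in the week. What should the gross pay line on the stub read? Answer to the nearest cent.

Mon: 11:01 AM–8:36 PM = 9 h 35 min
Tue: 10:31 AM–10:05 PM = 11 h 34 min
Wed: 10:31 AM–7:07 PM = 8 h 36 min
Thu: 11:07 AM–8:25 PM = 9 h 18 min
Fri: 9:48 AM–8:28 PM = 10 h 40 min
Sat: 9:41 AM–8:13 PM = 10 h 32 min
Total worked: 60 h 15 min = 3615 min.
Regular 40 h 0 min = 2400 min at $14.00/h; overtime 20 h 15 min = 1215 min at $21.00/h.
Pay = (2400 × $14.00 + 1215 × $21.00) ÷ 60 = $985.25.

$985.25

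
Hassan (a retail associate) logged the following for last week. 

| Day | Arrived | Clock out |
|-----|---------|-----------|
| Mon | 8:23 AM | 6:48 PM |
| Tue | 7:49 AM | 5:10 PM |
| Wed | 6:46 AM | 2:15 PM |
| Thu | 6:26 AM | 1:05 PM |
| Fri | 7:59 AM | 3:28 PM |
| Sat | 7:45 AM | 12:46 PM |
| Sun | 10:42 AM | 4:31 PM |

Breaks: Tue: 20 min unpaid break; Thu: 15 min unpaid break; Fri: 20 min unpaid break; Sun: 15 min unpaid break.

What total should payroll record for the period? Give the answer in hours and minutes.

Mon: 8:23 AM–6:48 PM = 10 h 25 min
Tue: 7:49 AM–5:10 PM = 9 h 21 min; less 20 min break → 9 h 1 min
Wed: 6:46 AM–2:15 PM = 7 h 29 min
Thu: 6:26 AM–1:05 PM = 6 h 39 min; less 15 min break → 6 h 24 min
Fri: 7:59 AM–3:28 PM = 7 h 29 min; less 20 min break → 7 h 9 min
Sat: 7:45 AM–12:46 PM = 5 h 1 min
Sun: 10:42 AM–4:31 PM = 5 h 49 min; less 15 min break → 5 h 34 min
Total: 10 h 25 min + 9 h 1 min + 7 h 29 min + 6 h 24 min + 7 h 9 min + 5 h 1 min + 5 h 34 min = 51 h 3 min.

51 h 3 min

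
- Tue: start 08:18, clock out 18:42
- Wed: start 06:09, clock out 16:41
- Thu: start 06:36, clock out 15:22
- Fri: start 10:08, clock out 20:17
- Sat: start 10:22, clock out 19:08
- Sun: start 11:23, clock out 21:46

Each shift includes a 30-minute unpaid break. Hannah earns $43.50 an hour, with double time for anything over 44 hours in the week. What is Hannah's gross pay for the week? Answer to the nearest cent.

$2958.00

Tue: 08:18–18:42 = 10 h 24 min; less 30 min break → 9 h 54 min
Wed: 06:09–16:41 = 10 h 32 min; less 30 min break → 10 h 2 min
Thu: 06:36–15:22 = 8 h 46 min; less 30 min break → 8 h 16 min
Fri: 10:08–20:17 = 10 h 9 min; less 30 min break → 9 h 39 min
Sat: 10:22–19:08 = 8 h 46 min; less 30 min break → 8 h 16 min
Sun: 11:23–21:46 = 10 h 23 min; less 30 min break → 9 h 53 min
Total worked: 56 h 0 min = 3360 min.
Regular 44 h 0 min = 2640 min at $43.50/h; overtime 12 h 0 min = 720 min at $87.00/h.
Pay = (2640 × $43.50 + 720 × $87.00) ÷ 60 = $2958.00.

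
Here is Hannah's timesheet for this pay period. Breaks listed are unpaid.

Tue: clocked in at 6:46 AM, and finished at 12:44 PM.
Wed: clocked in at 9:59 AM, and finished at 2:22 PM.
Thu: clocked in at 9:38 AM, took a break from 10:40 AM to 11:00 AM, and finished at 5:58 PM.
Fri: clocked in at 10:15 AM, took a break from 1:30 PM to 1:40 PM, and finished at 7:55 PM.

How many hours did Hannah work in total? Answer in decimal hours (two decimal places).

Tue: 6:46 AM–12:44 PM = 5 h 58 min
Wed: 9:59 AM–2:22 PM = 4 h 23 min
Thu: 9:38 AM–5:58 PM = 8 h 20 min; less 20 min break → 8 h 0 min
Fri: 10:15 AM–7:55 PM = 9 h 40 min; less 10 min break → 9 h 30 min
Total: 5 h 58 min + 4 h 23 min + 8 h 0 min + 9 h 30 min = 27 h 51 min.

27.85 hours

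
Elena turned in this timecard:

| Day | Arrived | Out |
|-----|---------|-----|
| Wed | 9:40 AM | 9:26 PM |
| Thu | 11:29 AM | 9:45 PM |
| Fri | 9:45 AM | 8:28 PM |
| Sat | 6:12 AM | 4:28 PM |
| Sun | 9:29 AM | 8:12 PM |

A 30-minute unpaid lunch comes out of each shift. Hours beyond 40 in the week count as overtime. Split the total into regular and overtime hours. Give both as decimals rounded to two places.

Regular 40.00 hours, overtime 11.23 hours

Wed: 9:40 AM–9:26 PM = 11 h 46 min; less 30 min break → 11 h 16 min
Thu: 11:29 AM–9:45 PM = 10 h 16 min; less 30 min break → 9 h 46 min
Fri: 9:45 AM–8:28 PM = 10 h 43 min; less 30 min break → 10 h 13 min
Sat: 6:12 AM–4:28 PM = 10 h 16 min; less 30 min break → 9 h 46 min
Sun: 9:29 AM–8:12 PM = 10 h 43 min; less 30 min break → 10 h 13 min
Total worked: 51 h 14 min = 51.23 h.
Threshold 40 h → overtime 11 h 14 min, regular 40 h 0 min.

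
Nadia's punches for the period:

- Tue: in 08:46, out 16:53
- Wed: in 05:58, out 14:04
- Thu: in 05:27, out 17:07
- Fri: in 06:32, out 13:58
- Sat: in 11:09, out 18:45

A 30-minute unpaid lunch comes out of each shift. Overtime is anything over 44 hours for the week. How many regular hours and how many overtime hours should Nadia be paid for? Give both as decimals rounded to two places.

Regular 40.42 hours, overtime 0.00 hours

Tue: 08:46–16:53 = 8 h 7 min; less 30 min break → 7 h 37 min
Wed: 05:58–14:04 = 8 h 6 min; less 30 min break → 7 h 36 min
Thu: 05:27–17:07 = 11 h 40 min; less 30 min break → 11 h 10 min
Fri: 06:32–13:58 = 7 h 26 min; less 30 min break → 6 h 56 min
Sat: 11:09–18:45 = 7 h 36 min; less 30 min break → 7 h 6 min
Total worked: 40 h 25 min = 40.42 h.
Threshold 44 h → overtime 0 h 0 min, regular 40 h 25 min.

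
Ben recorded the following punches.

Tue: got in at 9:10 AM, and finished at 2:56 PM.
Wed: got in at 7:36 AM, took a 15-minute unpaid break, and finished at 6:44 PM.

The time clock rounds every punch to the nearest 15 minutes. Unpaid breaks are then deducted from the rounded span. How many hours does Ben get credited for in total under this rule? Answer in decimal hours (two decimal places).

Tue: in 9:10 AM→9:15 AM, out 2:56 PM→3:00 PM; 5 h 45 min
Wed: in 7:36 AM→7:30 AM, out 6:44 PM→6:45 PM; 11 h 15 min − 15 min = 11 h 0 min
Total credited: 16 h 45 min.

16.75 hours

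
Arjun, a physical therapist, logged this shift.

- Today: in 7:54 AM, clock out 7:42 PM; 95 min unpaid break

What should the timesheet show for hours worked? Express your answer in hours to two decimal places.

10.22 hours

Today: 7:54 AM–7:42 PM = 11 h 48 min; less 95 min break → 10 h 13 min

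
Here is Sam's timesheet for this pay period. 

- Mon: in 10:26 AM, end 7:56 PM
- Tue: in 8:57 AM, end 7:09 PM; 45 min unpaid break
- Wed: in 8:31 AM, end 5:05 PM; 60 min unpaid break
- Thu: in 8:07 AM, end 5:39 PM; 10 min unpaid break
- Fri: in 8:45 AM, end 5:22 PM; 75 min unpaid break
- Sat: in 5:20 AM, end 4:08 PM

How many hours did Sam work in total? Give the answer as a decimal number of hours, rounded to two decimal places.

54.05 hours

Mon: 10:26 AM–7:56 PM = 9 h 30 min
Tue: 8:57 AM–7:09 PM = 10 h 12 min; less 45 min break → 9 h 27 min
Wed: 8:31 AM–5:05 PM = 8 h 34 min; less 60 min break → 7 h 34 min
Thu: 8:07 AM–5:39 PM = 9 h 32 min; less 10 min break → 9 h 22 min
Fri: 8:45 AM–5:22 PM = 8 h 37 min; less 75 min break → 7 h 22 min
Sat: 5:20 AM–4:08 PM = 10 h 48 min
Total: 9 h 30 min + 9 h 27 min + 7 h 34 min + 9 h 22 min + 7 h 22 min + 10 h 48 min = 54 h 3 min.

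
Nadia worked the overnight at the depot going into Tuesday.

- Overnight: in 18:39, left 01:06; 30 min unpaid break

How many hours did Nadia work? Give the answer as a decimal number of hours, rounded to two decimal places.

Overnight: 18:39 → midnight = 5 h 21 min; midnight → 01:06 = 1 h 6 min; span 6 h 27 min; less 30 min break → 5 h 57 min

5.95 hours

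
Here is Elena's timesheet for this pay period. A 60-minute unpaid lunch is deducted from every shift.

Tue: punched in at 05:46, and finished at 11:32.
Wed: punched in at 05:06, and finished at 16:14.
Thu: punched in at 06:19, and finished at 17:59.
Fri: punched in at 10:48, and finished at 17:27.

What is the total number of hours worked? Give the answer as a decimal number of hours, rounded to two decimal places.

31.22 hours

Tue: 05:46–11:32 = 5 h 46 min; less 60 min break → 4 h 46 min
Wed: 05:06–16:14 = 11 h 8 min; less 60 min break → 10 h 8 min
Thu: 06:19–17:59 = 11 h 40 min; less 60 min break → 10 h 40 min
Fri: 10:48–17:27 = 6 h 39 min; less 60 min break → 5 h 39 min
Total: 4 h 46 min + 10 h 8 min + 10 h 40 min + 5 h 39 min = 31 h 13 min.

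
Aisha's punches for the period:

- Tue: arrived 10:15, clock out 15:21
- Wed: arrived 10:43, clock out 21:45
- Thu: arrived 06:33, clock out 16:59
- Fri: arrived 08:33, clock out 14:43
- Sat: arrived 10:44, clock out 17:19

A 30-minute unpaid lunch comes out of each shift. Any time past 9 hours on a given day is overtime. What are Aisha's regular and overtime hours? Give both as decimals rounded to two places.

Regular 34.35 hours, overtime 2.47 hours

Tue: 10:15–15:21 = 5 h 6 min; less 30 min break → 4 h 36 min
Wed: 10:43–21:45 = 11 h 2 min; less 30 min break → 10 h 32 min
Thu: 06:33–16:59 = 10 h 26 min; less 30 min break → 9 h 56 min
Fri: 08:33–14:43 = 6 h 10 min; less 30 min break → 5 h 40 min
Sat: 10:44–17:19 = 6 h 35 min; less 30 min break → 6 h 5 min
Tue reg 4 h 36 min / OT 0 h 0 min; Wed reg 9 h 0 min / OT 1 h 32 min; Thu reg 9 h 0 min / OT 0 h 56 min; Fri reg 5 h 40 min / OT 0 h 0 min; Sat reg 6 h 5 min / OT 0 h 0 min.
Totals: regular 34 h 21 min, overtime 2 h 28 min.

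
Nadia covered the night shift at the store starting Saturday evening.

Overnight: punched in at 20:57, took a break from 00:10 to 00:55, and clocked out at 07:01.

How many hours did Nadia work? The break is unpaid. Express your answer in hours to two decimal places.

9.32 hours

Overnight: 20:57 → midnight = 3 h 3 min; midnight → 07:01 = 7 h 1 min; span 10 h 4 min; less 45 min break → 9 h 19 min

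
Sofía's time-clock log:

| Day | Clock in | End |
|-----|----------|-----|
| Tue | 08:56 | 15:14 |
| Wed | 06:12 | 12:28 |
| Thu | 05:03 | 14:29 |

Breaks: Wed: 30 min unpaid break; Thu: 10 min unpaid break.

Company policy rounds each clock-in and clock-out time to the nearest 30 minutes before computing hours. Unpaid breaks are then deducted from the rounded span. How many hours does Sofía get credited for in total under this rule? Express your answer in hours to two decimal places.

21.33 hours

Tue: in 08:56→09:00, out 15:14→15:00; 6 h 0 min
Wed: in 06:12→06:00, out 12:28→12:30; 6 h 30 min − 30 min = 6 h 0 min
Thu: in 05:03→05:00, out 14:29→14:30; 9 h 30 min − 10 min = 9 h 20 min
Total credited: 21 h 20 min.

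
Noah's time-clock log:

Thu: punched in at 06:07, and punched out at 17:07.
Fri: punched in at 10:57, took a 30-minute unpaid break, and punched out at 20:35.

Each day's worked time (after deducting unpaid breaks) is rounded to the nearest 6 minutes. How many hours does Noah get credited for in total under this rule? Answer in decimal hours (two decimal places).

20.10 hours

Thu: 06:07–17:07 = 11 h 0 min → rounds to 11 h 0 min
Fri: 10:57–20:35 = 9 h 38 min − 30 min = 9 h 8 min → rounds to 9 h 6 min
Total credited: 20 h 6 min.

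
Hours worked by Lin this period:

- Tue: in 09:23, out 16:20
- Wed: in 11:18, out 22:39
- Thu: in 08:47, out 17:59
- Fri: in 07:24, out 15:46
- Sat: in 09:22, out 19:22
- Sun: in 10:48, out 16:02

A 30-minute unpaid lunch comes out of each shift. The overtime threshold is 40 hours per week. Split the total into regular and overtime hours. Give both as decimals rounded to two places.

Regular 40.00 hours, overtime 8.10 hours

Tue: 09:23–16:20 = 6 h 57 min; less 30 min break → 6 h 27 min
Wed: 11:18–22:39 = 11 h 21 min; less 30 min break → 10 h 51 min
Thu: 08:47–17:59 = 9 h 12 min; less 30 min break → 8 h 42 min
Fri: 07:24–15:46 = 8 h 22 min; less 30 min break → 7 h 52 min
Sat: 09:22–19:22 = 10 h 0 min; less 30 min break → 9 h 30 min
Sun: 10:48–16:02 = 5 h 14 min; less 30 min break → 4 h 44 min
Total worked: 48 h 6 min = 48.10 h.
Threshold 40 h → overtime 8 h 6 min, regular 40 h 0 min.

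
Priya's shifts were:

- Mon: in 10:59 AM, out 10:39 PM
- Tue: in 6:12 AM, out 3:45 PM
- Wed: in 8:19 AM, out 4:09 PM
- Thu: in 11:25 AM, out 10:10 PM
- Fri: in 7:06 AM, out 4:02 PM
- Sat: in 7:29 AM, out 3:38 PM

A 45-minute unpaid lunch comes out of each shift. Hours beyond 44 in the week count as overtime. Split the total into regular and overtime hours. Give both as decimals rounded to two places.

Mon: 10:59 AM–10:39 PM = 11 h 40 min; less 45 min break → 10 h 55 min
Tue: 6:12 AM–3:45 PM = 9 h 33 min; less 45 min break → 8 h 48 min
Wed: 8:19 AM–4:09 PM = 7 h 50 min; less 45 min break → 7 h 5 min
Thu: 11:25 AM–10:10 PM = 10 h 45 min; less 45 min break → 10 h 0 min
Fri: 7:06 AM–4:02 PM = 8 h 56 min; less 45 min break → 8 h 11 min
Sat: 7:29 AM–3:38 PM = 8 h 9 min; less 45 min break → 7 h 24 min
Total worked: 52 h 23 min = 52.38 h.
Threshold 44 h → overtime 8 h 23 min, regular 44 h 0 min.

Regular 44.00 hours, overtime 8.38 hours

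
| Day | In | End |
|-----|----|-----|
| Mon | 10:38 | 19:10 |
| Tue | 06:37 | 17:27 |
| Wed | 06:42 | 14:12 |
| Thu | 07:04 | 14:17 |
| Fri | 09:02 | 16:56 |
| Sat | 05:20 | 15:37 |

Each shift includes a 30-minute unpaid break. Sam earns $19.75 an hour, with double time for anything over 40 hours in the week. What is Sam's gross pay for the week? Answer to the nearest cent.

$1156.03

Mon: 10:38–19:10 = 8 h 32 min; less 30 min break → 8 h 2 min
Tue: 06:37–17:27 = 10 h 50 min; less 30 min break → 10 h 20 min
Wed: 06:42–14:12 = 7 h 30 min; less 30 min break → 7 h 0 min
Thu: 07:04–14:17 = 7 h 13 min; less 30 min break → 6 h 43 min
Fri: 09:02–16:56 = 7 h 54 min; less 30 min break → 7 h 24 min
Sat: 05:20–15:37 = 10 h 17 min; less 30 min break → 9 h 47 min
Total worked: 49 h 16 min = 2956 min.
Regular 40 h 0 min = 2400 min at $19.75/h; overtime 9 h 16 min = 556 min at $39.50/h.
Pay = (2400 × $19.75 + 556 × $39.50) ÷ 60 = $1156.03.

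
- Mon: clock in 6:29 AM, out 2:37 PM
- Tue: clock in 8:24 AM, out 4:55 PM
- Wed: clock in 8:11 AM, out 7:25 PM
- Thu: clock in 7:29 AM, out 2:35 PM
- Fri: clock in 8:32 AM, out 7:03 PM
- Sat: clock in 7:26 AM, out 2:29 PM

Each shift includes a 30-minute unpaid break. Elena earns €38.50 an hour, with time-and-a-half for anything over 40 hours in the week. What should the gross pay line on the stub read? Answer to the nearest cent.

€2091.51

Mon: 6:29 AM–2:37 PM = 8 h 8 min; less 30 min break → 7 h 38 min
Tue: 8:24 AM–4:55 PM = 8 h 31 min; less 30 min break → 8 h 1 min
Wed: 8:11 AM–7:25 PM = 11 h 14 min; less 30 min break → 10 h 44 min
Thu: 7:29 AM–2:35 PM = 7 h 6 min; less 30 min break → 6 h 36 min
Fri: 8:32 AM–7:03 PM = 10 h 31 min; less 30 min break → 10 h 1 min
Sat: 7:26 AM–2:29 PM = 7 h 3 min; less 30 min break → 6 h 33 min
Total worked: 49 h 33 min = 2973 min.
Regular 40 h 0 min = 2400 min at €38.50/h; overtime 9 h 33 min = 573 min at €57.75/h.
Pay = (2400 × €38.50 + 573 × €57.75) ÷ 60 = €2091.51.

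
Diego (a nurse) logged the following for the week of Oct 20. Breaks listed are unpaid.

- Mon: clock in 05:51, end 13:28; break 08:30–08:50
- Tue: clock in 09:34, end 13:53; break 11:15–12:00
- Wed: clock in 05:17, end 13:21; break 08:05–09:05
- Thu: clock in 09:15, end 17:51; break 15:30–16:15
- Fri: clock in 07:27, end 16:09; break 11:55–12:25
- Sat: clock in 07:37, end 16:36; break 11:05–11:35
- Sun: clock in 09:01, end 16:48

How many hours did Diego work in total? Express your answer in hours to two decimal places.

50.23 hours

Mon: 05:51–13:28 = 7 h 37 min; less 20 min break → 7 h 17 min
Tue: 09:34–13:53 = 4 h 19 min; less 45 min break → 3 h 34 min
Wed: 05:17–13:21 = 8 h 4 min; less 60 min break → 7 h 4 min
Thu: 09:15–17:51 = 8 h 36 min; less 45 min break → 7 h 51 min
Fri: 07:27–16:09 = 8 h 42 min; less 30 min break → 8 h 12 min
Sat: 07:37–16:36 = 8 h 59 min; less 30 min break → 8 h 29 min
Sun: 09:01–16:48 = 7 h 47 min
Total: 7 h 17 min + 3 h 34 min + 7 h 4 min + 7 h 51 min + 8 h 12 min + 8 h 29 min + 7 h 47 min = 50 h 14 min.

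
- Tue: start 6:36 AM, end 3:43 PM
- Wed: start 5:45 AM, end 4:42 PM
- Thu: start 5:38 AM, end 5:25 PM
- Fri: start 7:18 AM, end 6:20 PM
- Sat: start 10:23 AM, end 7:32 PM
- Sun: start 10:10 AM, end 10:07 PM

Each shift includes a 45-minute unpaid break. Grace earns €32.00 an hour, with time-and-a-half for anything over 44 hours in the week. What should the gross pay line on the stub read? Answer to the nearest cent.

€2151.20

Tue: 6:36 AM–3:43 PM = 9 h 7 min; less 45 min break → 8 h 22 min
Wed: 5:45 AM–4:42 PM = 10 h 57 min; less 45 min break → 10 h 12 min
Thu: 5:38 AM–5:25 PM = 11 h 47 min; less 45 min break → 11 h 2 min
Fri: 7:18 AM–6:20 PM = 11 h 2 min; less 45 min break → 10 h 17 min
Sat: 10:23 AM–7:32 PM = 9 h 9 min; less 45 min break → 8 h 24 min
Sun: 10:10 AM–10:07 PM = 11 h 57 min; less 45 min break → 11 h 12 min
Total worked: 59 h 29 min = 3569 min.
Regular 44 h 0 min = 2640 min at €32.00/h; overtime 15 h 29 min = 929 min at €48.00/h.
Pay = (2640 × €32.00 + 929 × €48.00) ÷ 60 = €2151.20.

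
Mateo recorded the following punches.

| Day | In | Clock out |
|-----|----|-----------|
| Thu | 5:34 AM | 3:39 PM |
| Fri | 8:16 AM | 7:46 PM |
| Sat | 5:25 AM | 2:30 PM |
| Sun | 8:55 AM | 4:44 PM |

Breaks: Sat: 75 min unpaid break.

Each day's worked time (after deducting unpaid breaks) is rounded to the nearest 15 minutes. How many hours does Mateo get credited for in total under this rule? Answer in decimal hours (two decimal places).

Thu: 5:34 AM–3:39 PM = 10 h 5 min → rounds to 10 h 0 min
Fri: 8:16 AM–7:46 PM = 11 h 30 min → rounds to 11 h 30 min
Sat: 5:25 AM–2:30 PM = 9 h 5 min − 75 min = 7 h 50 min → rounds to 7 h 45 min
Sun: 8:55 AM–4:44 PM = 7 h 49 min → rounds to 7 h 45 min
Total credited: 37 h 0 min.

37.00 hours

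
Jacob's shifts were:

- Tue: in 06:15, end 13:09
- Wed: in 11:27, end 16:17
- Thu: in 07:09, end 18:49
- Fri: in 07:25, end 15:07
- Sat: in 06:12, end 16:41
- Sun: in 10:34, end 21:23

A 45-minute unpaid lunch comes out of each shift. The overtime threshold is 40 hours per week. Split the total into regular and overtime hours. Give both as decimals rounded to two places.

Tue: 06:15–13:09 = 6 h 54 min; less 45 min break → 6 h 9 min
Wed: 11:27–16:17 = 4 h 50 min; less 45 min break → 4 h 5 min
Thu: 07:09–18:49 = 11 h 40 min; less 45 min break → 10 h 55 min
Fri: 07:25–15:07 = 7 h 42 min; less 45 min break → 6 h 57 min
Sat: 06:12–16:41 = 10 h 29 min; less 45 min break → 9 h 44 min
Sun: 10:34–21:23 = 10 h 49 min; less 45 min break → 10 h 4 min
Total worked: 47 h 54 min = 47.90 h.
Threshold 40 h → overtime 7 h 54 min, regular 40 h 0 min.

Regular 40.00 hours, overtime 7.90 hours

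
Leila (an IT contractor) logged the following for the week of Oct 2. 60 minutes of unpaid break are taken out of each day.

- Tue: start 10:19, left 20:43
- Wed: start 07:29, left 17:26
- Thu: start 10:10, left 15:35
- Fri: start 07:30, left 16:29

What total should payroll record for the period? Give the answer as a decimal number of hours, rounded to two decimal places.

30.75 hours

Tue: 10:19–20:43 = 10 h 24 min; less 60 min break → 9 h 24 min
Wed: 07:29–17:26 = 9 h 57 min; less 60 min break → 8 h 57 min
Thu: 10:10–15:35 = 5 h 25 min; less 60 min break → 4 h 25 min
Fri: 07:30–16:29 = 8 h 59 min; less 60 min break → 7 h 59 min
Total: 9 h 24 min + 8 h 57 min + 4 h 25 min + 7 h 59 min = 30 h 45 min.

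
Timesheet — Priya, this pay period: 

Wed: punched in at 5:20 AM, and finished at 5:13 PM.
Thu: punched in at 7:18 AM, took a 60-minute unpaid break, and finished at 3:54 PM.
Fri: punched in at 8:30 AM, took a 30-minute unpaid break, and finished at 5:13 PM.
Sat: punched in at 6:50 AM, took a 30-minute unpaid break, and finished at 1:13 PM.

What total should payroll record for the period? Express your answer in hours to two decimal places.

33.58 hours

Wed: 5:20 AM–5:13 PM = 11 h 53 min
Thu: 7:18 AM–3:54 PM = 8 h 36 min; less 60 min break → 7 h 36 min
Fri: 8:30 AM–5:13 PM = 8 h 43 min; less 30 min break → 8 h 13 min
Sat: 6:50 AM–1:13 PM = 6 h 23 min; less 30 min break → 5 h 53 min
Total: 11 h 53 min + 7 h 36 min + 8 h 13 min + 5 h 53 min = 33 h 35 min.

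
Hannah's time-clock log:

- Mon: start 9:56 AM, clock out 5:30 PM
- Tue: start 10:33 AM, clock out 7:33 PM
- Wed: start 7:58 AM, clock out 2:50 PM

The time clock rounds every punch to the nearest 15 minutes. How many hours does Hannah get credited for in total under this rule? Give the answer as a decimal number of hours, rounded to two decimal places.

23.25 hours

Mon: in 9:56 AM→10:00 AM, out 5:30 PM→5:30 PM; 7 h 30 min
Tue: in 10:33 AM→10:30 AM, out 7:33 PM→7:30 PM; 9 h 0 min
Wed: in 7:58 AM→8:00 AM, out 2:50 PM→2:45 PM; 6 h 45 min
Total credited: 23 h 15 min.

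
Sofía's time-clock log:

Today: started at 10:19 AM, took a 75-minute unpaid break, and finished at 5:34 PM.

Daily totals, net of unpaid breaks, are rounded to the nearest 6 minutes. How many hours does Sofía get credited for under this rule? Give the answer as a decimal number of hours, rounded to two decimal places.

6.00 hours

Today: 10:19 AM–5:34 PM = 7 h 15 min − 75 min = 6 h 0 min → rounds to 6 h 0 min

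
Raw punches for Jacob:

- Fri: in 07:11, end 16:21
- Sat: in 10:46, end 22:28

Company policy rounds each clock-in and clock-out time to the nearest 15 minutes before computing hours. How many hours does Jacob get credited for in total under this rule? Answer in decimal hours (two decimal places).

20.75 hours

Fri: in 07:11→07:15, out 16:21→16:15; 9 h 0 min
Sat: in 10:46→10:45, out 22:28→22:30; 11 h 45 min
Total credited: 20 h 45 min.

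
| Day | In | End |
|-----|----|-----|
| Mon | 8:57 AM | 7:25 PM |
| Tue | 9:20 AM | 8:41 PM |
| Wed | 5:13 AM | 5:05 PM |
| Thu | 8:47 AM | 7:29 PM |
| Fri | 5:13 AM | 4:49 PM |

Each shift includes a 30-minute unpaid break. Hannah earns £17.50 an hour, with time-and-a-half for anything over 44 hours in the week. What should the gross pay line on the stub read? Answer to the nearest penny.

£1018.94

Mon: 8:57 AM–7:25 PM = 10 h 28 min; less 30 min break → 9 h 58 min
Tue: 9:20 AM–8:41 PM = 11 h 21 min; less 30 min break → 10 h 51 min
Wed: 5:13 AM–5:05 PM = 11 h 52 min; less 30 min break → 11 h 22 min
Thu: 8:47 AM–7:29 PM = 10 h 42 min; less 30 min break → 10 h 12 min
Fri: 5:13 AM–4:49 PM = 11 h 36 min; less 30 min break → 11 h 6 min
Total worked: 53 h 29 min = 3209 min.
Regular 44 h 0 min = 2640 min at £17.50/h; overtime 9 h 29 min = 569 min at £26.25/h.
Pay = (2640 × £17.50 + 569 × £26.25) ÷ 60 = £1018.94.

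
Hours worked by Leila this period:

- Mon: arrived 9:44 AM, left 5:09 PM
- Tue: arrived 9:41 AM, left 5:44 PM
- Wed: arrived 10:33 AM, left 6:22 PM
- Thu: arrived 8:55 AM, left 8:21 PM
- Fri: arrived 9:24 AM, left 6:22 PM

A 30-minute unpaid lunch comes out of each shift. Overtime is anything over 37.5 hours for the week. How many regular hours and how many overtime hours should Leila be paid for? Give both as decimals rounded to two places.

Mon: 9:44 AM–5:09 PM = 7 h 25 min; less 30 min break → 6 h 55 min
Tue: 9:41 AM–5:44 PM = 8 h 3 min; less 30 min break → 7 h 33 min
Wed: 10:33 AM–6:22 PM = 7 h 49 min; less 30 min break → 7 h 19 min
Thu: 8:55 AM–8:21 PM = 11 h 26 min; less 30 min break → 10 h 56 min
Fri: 9:24 AM–6:22 PM = 8 h 58 min; less 30 min break → 8 h 28 min
Total worked: 41 h 11 min = 41.18 h.
Threshold 37.5 h → overtime 3 h 41 min, regular 37 h 30 min.

Regular 37.50 hours, overtime 3.68 hours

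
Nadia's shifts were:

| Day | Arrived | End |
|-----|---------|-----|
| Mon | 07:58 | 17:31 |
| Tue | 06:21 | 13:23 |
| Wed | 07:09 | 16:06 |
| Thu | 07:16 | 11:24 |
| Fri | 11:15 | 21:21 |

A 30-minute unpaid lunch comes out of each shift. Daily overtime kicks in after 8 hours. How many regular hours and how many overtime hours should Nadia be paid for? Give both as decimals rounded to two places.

Regular 34.17 hours, overtime 3.10 hours

Mon: 07:58–17:31 = 9 h 33 min; less 30 min break → 9 h 3 min
Tue: 06:21–13:23 = 7 h 2 min; less 30 min break → 6 h 32 min
Wed: 07:09–16:06 = 8 h 57 min; less 30 min break → 8 h 27 min
Thu: 07:16–11:24 = 4 h 8 min; less 30 min break → 3 h 38 min
Fri: 11:15–21:21 = 10 h 6 min; less 30 min break → 9 h 36 min
Mon reg 8 h 0 min / OT 1 h 3 min; Tue reg 6 h 32 min / OT 0 h 0 min; Wed reg 8 h 0 min / OT 0 h 27 min; Thu reg 3 h 38 min / OT 0 h 0 min; Fri reg 8 h 0 min / OT 1 h 36 min.
Totals: regular 34 h 10 min, overtime 3 h 6 min.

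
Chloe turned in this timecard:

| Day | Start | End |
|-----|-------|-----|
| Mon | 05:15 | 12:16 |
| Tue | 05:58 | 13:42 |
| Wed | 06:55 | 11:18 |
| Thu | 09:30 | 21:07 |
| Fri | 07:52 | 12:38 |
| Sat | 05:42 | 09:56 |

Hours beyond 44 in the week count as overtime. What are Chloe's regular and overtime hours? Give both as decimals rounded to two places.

Mon: 05:15–12:16 = 7 h 1 min
Tue: 05:58–13:42 = 7 h 44 min
Wed: 06:55–11:18 = 4 h 23 min
Thu: 09:30–21:07 = 11 h 37 min
Fri: 07:52–12:38 = 4 h 46 min
Sat: 05:42–09:56 = 4 h 14 min
Total worked: 39 h 45 min = 39.75 h.
Threshold 44 h → overtime 0 h 0 min, regular 39 h 45 min.

Regular 39.75 hours, overtime 0.00 hours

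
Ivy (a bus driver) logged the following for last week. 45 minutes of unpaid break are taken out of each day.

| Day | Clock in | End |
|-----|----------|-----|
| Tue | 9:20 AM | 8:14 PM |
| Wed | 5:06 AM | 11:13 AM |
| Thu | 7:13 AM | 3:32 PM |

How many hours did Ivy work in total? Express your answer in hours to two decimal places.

23.08 hours

Tue: 9:20 AM–8:14 PM = 10 h 54 min; less 45 min break → 10 h 9 min
Wed: 5:06 AM–11:13 AM = 6 h 7 min; less 45 min break → 5 h 22 min
Thu: 7:13 AM–3:32 PM = 8 h 19 min; less 45 min break → 7 h 34 min
Total: 10 h 9 min + 5 h 22 min + 7 h 34 min = 23 h 5 min.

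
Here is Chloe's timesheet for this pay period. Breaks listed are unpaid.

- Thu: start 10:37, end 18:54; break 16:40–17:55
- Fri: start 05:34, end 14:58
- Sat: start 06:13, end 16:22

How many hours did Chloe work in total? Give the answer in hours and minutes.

Thu: 10:37–18:54 = 8 h 17 min; less 75 min break → 7 h 2 min
Fri: 05:34–14:58 = 9 h 24 min
Sat: 06:13–16:22 = 10 h 9 min
Total: 7 h 2 min + 9 h 24 min + 10 h 9 min = 26 h 35 min.

26 h 35 min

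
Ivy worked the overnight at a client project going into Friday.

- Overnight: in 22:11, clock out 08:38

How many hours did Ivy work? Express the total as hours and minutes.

10 h 27 min

Overnight: 22:11 → midnight = 1 h 49 min; midnight → 08:38 = 8 h 38 min; span 10 h 27 min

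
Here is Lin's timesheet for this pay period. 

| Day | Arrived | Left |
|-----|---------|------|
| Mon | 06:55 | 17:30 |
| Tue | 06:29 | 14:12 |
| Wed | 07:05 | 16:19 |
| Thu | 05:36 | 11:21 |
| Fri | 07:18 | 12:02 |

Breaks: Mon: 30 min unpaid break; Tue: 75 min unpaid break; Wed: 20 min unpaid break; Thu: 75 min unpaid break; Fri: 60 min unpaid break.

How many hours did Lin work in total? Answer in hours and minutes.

33 h 41 min

Mon: 06:55–17:30 = 10 h 35 min; less 30 min break → 10 h 5 min
Tue: 06:29–14:12 = 7 h 43 min; less 75 min break → 6 h 28 min
Wed: 07:05–16:19 = 9 h 14 min; less 20 min break → 8 h 54 min
Thu: 05:36–11:21 = 5 h 45 min; less 75 min break → 4 h 30 min
Fri: 07:18–12:02 = 4 h 44 min; less 60 min break → 3 h 44 min
Total: 10 h 5 min + 6 h 28 min + 8 h 54 min + 4 h 30 min + 3 h 44 min = 33 h 41 min.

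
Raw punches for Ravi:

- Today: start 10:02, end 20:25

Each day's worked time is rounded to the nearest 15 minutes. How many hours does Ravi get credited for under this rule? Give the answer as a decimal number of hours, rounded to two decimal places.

Today: 10:02–20:25 = 10 h 23 min → rounds to 10 h 30 min

10.50 hours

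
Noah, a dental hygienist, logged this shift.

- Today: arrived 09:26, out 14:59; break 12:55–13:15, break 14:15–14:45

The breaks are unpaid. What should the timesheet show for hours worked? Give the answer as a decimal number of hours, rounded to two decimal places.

Today: 09:26–14:59 = 5 h 33 min; less 50 min break → 4 h 43 min

4.72 hours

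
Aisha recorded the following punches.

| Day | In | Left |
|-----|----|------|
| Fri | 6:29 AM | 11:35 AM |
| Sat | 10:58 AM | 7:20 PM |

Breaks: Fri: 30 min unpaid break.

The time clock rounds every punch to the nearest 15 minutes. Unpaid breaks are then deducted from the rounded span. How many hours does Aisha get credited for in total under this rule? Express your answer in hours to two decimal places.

12.75 hours

Fri: in 6:29 AM→6:30 AM, out 11:35 AM→11:30 AM; 5 h 0 min − 30 min = 4 h 30 min
Sat: in 10:58 AM→11:00 AM, out 7:20 PM→7:15 PM; 8 h 15 min
Total credited: 12 h 45 min.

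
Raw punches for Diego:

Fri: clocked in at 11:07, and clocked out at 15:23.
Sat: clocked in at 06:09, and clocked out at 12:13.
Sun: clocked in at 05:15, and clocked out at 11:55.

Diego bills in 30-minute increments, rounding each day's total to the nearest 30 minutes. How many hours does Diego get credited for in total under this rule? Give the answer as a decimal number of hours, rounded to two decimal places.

Fri: 11:07–15:23 = 4 h 16 min → rounds to 4 h 30 min
Sat: 06:09–12:13 = 6 h 4 min → rounds to 6 h 0 min
Sun: 05:15–11:55 = 6 h 40 min → rounds to 6 h 30 min
Total credited: 17 h 0 min.

17.00 hours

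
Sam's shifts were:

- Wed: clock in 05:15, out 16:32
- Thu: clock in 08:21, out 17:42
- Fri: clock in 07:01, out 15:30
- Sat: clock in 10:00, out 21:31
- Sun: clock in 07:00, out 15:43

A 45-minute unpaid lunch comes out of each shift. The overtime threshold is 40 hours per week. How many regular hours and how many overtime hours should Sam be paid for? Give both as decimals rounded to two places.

Wed: 05:15–16:32 = 11 h 17 min; less 45 min break → 10 h 32 min
Thu: 08:21–17:42 = 9 h 21 min; less 45 min break → 8 h 36 min
Fri: 07:01–15:30 = 8 h 29 min; less 45 min break → 7 h 44 min
Sat: 10:00–21:31 = 11 h 31 min; less 45 min break → 10 h 46 min
Sun: 07:00–15:43 = 8 h 43 min; less 45 min break → 7 h 58 min
Total worked: 45 h 36 min = 45.60 h.
Threshold 40 h → overtime 5 h 36 min, regular 40 h 0 min.

Regular 40.00 hours, overtime 5.60 hours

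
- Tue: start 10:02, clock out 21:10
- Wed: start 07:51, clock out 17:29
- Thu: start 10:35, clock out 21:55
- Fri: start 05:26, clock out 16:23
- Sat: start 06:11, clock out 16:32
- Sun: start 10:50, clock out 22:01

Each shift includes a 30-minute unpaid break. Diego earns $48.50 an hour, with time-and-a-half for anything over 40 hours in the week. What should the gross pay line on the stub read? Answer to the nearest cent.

Tue: 10:02–21:10 = 11 h 8 min; less 30 min break → 10 h 38 min
Wed: 07:51–17:29 = 9 h 38 min; less 30 min break → 9 h 8 min
Thu: 10:35–21:55 = 11 h 20 min; less 30 min break → 10 h 50 min
Fri: 05:26–16:23 = 10 h 57 min; less 30 min break → 10 h 27 min
Sat: 06:11–16:32 = 10 h 21 min; less 30 min break → 9 h 51 min
Sun: 10:50–22:01 = 11 h 11 min; less 30 min break → 10 h 41 min
Total worked: 61 h 35 min = 3695 min.
Regular 40 h 0 min = 2400 min at $48.50/h; overtime 21 h 35 min = 1295 min at $72.75/h.
Pay = (2400 × $48.50 + 1295 × $72.75) ÷ 60 = $3510.19.

$3510.19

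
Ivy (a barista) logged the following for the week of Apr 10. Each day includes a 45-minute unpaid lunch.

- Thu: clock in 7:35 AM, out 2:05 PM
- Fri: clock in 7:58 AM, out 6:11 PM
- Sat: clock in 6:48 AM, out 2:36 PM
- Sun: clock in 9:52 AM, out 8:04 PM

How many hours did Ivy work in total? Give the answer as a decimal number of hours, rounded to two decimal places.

Thu: 7:35 AM–2:05 PM = 6 h 30 min; less 45 min break → 5 h 45 min
Fri: 7:58 AM–6:11 PM = 10 h 13 min; less 45 min break → 9 h 28 min
Sat: 6:48 AM–2:36 PM = 7 h 48 min; less 45 min break → 7 h 3 min
Sun: 9:52 AM–8:04 PM = 10 h 12 min; less 45 min break → 9 h 27 min
Total: 5 h 45 min + 9 h 28 min + 7 h 3 min + 9 h 27 min = 31 h 43 min.

31.72 hours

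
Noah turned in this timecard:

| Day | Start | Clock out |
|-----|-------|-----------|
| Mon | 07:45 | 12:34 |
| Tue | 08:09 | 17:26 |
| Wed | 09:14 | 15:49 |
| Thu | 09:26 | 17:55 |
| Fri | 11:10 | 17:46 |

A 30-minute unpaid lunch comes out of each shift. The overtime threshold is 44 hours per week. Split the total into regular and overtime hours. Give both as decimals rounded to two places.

Mon: 07:45–12:34 = 4 h 49 min; less 30 min break → 4 h 19 min
Tue: 08:09–17:26 = 9 h 17 min; less 30 min break → 8 h 47 min
Wed: 09:14–15:49 = 6 h 35 min; less 30 min break → 6 h 5 min
Thu: 09:26–17:55 = 8 h 29 min; less 30 min break → 7 h 59 min
Fri: 11:10–17:46 = 6 h 36 min; less 30 min break → 6 h 6 min
Total worked: 33 h 16 min = 33.27 h.
Threshold 44 h → overtime 0 h 0 min, regular 33 h 16 min.

Regular 33.27 hours, overtime 0.00 hours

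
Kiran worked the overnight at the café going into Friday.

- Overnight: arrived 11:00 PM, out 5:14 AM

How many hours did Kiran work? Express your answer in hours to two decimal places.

6.23 hours

Overnight: 11:00 PM → midnight = 1 h 0 min; midnight → 5:14 AM = 5 h 14 min; span 6 h 14 min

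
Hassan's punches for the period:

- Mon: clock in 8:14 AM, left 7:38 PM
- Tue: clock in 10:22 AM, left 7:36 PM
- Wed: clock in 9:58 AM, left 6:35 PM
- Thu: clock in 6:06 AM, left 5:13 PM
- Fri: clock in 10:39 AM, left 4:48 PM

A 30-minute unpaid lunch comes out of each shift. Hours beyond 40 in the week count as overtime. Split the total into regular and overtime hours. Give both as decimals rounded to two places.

Regular 40.00 hours, overtime 4.02 hours

Mon: 8:14 AM–7:38 PM = 11 h 24 min; less 30 min break → 10 h 54 min
Tue: 10:22 AM–7:36 PM = 9 h 14 min; less 30 min break → 8 h 44 min
Wed: 9:58 AM–6:35 PM = 8 h 37 min; less 30 min break → 8 h 7 min
Thu: 6:06 AM–5:13 PM = 11 h 7 min; less 30 min break → 10 h 37 min
Fri: 10:39 AM–4:48 PM = 6 h 9 min; less 30 min break → 5 h 39 min
Total worked: 44 h 1 min = 44.02 h.
Threshold 40 h → overtime 4 h 1 min, regular 40 h 0 min.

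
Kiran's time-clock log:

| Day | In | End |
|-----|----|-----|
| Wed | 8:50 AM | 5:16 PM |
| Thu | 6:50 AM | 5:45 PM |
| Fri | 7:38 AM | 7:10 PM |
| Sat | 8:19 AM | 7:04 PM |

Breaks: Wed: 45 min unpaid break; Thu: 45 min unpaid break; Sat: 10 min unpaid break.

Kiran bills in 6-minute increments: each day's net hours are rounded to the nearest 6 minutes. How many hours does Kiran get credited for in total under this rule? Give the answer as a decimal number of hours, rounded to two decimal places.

40.00 hours

Wed: 8:50 AM–5:16 PM = 8 h 26 min − 45 min = 7 h 41 min → rounds to 7 h 42 min
Thu: 6:50 AM–5:45 PM = 10 h 55 min − 45 min = 10 h 10 min → rounds to 10 h 12 min
Fri: 7:38 AM–7:10 PM = 11 h 32 min → rounds to 11 h 30 min
Sat: 8:19 AM–7:04 PM = 10 h 45 min − 10 min = 10 h 35 min → rounds to 10 h 36 min
Total credited: 40 h 0 min.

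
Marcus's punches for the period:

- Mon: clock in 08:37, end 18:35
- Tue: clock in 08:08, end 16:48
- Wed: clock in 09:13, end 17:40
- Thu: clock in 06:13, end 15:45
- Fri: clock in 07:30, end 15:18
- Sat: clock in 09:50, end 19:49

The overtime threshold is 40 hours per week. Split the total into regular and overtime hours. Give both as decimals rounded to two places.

Regular 40.00 hours, overtime 14.40 hours

Mon: 08:37–18:35 = 9 h 58 min
Tue: 08:08–16:48 = 8 h 40 min
Wed: 09:13–17:40 = 8 h 27 min
Thu: 06:13–15:45 = 9 h 32 min
Fri: 07:30–15:18 = 7 h 48 min
Sat: 09:50–19:49 = 9 h 59 min
Total worked: 54 h 24 min = 54.40 h.
Threshold 40 h → overtime 14 h 24 min, regular 40 h 0 min.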